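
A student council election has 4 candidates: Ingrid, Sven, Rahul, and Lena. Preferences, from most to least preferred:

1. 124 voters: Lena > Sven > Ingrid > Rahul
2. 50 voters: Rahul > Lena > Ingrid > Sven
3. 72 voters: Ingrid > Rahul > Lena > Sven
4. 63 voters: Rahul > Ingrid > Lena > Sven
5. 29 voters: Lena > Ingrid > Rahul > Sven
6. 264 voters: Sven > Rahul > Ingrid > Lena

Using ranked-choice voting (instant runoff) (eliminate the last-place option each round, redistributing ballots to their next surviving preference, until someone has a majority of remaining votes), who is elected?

Round 1: Ingrid 72, Sven 264, Rahul 113, Lena 153. Eliminate Ingrid.
Round 2: Sven 264, Rahul 185, Lena 153. Eliminate Lena.
Round 3: Sven 388, Rahul 214. Sven has a majority.

Sven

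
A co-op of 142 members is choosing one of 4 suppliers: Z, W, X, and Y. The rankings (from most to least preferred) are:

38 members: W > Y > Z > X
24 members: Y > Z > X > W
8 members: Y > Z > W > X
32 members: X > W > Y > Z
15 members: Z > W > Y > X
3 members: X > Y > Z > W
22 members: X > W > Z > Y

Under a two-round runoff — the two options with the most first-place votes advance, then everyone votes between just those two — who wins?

Round 1 first-place votes: Z 15, W 38, X 57, Y 32.
X and W advance.
Runoff: X is preferred to W by 81 voters; W by 61.
X wins the runoff.

X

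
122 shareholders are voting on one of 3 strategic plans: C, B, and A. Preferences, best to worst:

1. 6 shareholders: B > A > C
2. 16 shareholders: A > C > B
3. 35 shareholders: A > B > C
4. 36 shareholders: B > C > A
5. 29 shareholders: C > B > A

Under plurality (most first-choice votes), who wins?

A

First-place votes: C 29, B 42, A 51.
A has the most first-place votes.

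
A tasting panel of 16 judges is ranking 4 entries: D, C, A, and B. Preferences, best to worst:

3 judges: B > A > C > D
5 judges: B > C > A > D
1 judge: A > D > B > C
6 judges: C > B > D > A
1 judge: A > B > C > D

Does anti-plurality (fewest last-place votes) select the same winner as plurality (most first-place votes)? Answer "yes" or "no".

Anti-plurality — last-place votes: D 9, C 1, A 6, B 0. Winner: B.
Plurality — first-place votes: D 0, C 6, A 2, B 8. Winner: B.
The two methods agree.

yes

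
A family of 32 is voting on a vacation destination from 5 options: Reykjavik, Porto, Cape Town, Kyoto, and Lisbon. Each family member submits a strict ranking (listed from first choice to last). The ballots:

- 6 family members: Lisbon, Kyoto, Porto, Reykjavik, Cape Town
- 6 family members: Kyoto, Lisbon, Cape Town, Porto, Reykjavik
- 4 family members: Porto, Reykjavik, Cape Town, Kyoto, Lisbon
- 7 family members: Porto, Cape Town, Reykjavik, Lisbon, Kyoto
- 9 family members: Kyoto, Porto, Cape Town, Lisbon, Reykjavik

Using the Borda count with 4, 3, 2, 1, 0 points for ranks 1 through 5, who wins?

Porto

Reykjavik: 6·1 + 6·0 + 4·3 + 7·2 + 9·0 = 32
Porto: 6·2 + 6·1 + 4·4 + 7·4 + 9·3 = 89
Cape Town: 6·0 + 6·2 + 4·2 + 7·3 + 9·2 = 59
Kyoto: 6·3 + 6·4 + 4·1 + 7·0 + 9·4 = 82
Lisbon: 6·4 + 6·3 + 4·0 + 7·1 + 9·1 = 58
Porto has the highest Borda score (89).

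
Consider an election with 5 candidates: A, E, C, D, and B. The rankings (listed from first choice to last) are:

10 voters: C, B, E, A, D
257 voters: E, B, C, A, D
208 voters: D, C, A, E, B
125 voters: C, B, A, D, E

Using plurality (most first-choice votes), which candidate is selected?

E

First-place votes: A 0, E 257, C 135, D 208, B 0.
E has the most first-place votes.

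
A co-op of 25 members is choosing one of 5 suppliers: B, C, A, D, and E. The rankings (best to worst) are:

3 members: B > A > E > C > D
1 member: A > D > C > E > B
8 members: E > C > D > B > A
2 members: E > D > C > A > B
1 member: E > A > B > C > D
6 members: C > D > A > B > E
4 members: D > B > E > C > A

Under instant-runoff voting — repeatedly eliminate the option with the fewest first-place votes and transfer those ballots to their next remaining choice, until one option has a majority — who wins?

Round 1: B 3, C 6, A 1, D 4, E 11. Eliminate A.
Round 2: B 3, C 6, D 5, E 11. Eliminate B.
Round 3: C 6, D 5, E 14. E has a majority.

E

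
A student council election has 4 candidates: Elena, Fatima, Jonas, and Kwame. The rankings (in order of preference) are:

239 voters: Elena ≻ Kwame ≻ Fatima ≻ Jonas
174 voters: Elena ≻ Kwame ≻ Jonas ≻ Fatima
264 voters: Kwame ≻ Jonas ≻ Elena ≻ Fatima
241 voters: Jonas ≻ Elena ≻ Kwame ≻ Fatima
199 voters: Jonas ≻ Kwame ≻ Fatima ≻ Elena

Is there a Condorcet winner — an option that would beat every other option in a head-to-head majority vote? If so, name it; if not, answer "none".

Checking pairwise contests:
Jonas beats Elena 704–413.
Elena beats Fatima 918–199.
Kwame beats Jonas 677–440.
Elena beats Kwame 654–463.
Every option loses at least one head-to-head, so there is no Condorcet winner.

none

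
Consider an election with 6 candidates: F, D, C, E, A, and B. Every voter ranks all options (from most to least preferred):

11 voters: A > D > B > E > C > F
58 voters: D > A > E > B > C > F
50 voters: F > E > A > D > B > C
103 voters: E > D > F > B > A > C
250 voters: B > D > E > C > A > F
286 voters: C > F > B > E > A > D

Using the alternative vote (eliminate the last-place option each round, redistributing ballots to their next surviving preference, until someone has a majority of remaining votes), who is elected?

Round 1: F 50, D 58, C 286, E 103, A 11, B 250. Eliminate A.
Round 2: F 50, D 69, C 286, E 103, B 250. Eliminate F.
Round 3: D 69, C 286, E 153, B 250. Eliminate D.
Round 4: C 286, E 211, B 261. Eliminate E.
Round 5: C 286, B 472. B has a majority.

B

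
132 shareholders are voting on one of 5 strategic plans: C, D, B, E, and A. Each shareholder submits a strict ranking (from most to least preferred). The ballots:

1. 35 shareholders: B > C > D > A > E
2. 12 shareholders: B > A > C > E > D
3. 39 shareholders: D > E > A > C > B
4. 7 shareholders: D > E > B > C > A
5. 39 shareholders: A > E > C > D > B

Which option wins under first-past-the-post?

First-place votes: C 0, D 46, B 47, E 0, A 39.
B has the most first-place votes.

B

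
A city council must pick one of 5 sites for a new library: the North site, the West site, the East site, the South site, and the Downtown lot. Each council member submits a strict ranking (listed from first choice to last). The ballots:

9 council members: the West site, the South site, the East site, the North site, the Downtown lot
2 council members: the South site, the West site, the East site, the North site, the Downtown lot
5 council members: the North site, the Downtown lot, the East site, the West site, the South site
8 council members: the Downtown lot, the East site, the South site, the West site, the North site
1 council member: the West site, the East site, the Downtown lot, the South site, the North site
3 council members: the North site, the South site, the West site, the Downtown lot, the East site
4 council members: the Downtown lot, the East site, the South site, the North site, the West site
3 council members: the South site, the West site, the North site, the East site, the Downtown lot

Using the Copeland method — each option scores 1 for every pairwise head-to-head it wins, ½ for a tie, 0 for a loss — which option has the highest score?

the West site

the North site: beats the Downtown lot; loses to the West site, the East site, and the South site → score 1.
the West site: beats the North site, the East site, and the Downtown lot; loses to the South site → score 3.
the East site: beats the North site and the South site; loses to the West site and the Downtown lot → score 2.
the South site: beats the North site and the West site; loses to the East site and the Downtown lot → score 2.
the Downtown lot: beats the East site and the South site; loses to the North site and the West site → score 2.
the West site has the best pairwise record.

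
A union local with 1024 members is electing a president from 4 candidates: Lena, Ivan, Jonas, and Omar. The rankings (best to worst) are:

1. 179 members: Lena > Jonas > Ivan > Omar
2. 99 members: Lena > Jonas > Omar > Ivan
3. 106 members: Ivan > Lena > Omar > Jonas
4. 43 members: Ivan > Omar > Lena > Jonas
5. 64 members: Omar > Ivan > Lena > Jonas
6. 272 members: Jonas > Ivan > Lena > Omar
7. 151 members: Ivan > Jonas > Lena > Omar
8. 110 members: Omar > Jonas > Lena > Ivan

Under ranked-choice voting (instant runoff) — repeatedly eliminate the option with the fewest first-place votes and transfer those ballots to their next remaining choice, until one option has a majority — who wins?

Jonas

Round 1: Lena 278, Ivan 300, Jonas 272, Omar 174. Eliminate Omar.
Round 2: Lena 278, Ivan 364, Jonas 382. Eliminate Lena.
Round 3: Ivan 364, Jonas 660. Jonas has a majority.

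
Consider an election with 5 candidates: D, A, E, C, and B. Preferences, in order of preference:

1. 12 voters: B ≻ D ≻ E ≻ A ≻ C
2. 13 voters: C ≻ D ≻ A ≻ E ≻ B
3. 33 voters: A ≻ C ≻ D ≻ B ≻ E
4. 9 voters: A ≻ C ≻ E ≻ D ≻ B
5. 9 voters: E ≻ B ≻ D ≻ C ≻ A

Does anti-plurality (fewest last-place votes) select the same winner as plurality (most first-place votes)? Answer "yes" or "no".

no

Anti-plurality — last-place votes: D 0, A 9, E 33, C 12, B 22. Winner: D.
Plurality — first-place votes: D 0, A 42, E 9, C 13, B 12. Winner: A.
The two methods disagree.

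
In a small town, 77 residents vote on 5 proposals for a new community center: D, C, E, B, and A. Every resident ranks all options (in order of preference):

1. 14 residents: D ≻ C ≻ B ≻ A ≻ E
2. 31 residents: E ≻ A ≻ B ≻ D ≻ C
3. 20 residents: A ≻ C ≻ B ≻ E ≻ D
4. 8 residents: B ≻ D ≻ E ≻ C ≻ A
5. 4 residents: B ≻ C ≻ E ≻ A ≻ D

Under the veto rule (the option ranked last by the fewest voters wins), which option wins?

B

Last-place votes: D 24, C 31, E 14, B 0, A 8.
B is ranked last by the fewest voters, so B wins.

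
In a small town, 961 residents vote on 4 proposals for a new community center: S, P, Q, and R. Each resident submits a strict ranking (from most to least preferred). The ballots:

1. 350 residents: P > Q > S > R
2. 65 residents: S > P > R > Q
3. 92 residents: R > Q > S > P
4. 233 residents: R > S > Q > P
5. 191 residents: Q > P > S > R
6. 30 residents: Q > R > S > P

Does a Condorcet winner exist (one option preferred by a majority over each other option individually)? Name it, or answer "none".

Q vs S: 663–298 for Q.
Q vs P: 546–415 for Q.
Q vs R: 571–390 for Q.
Q beats every other option head-to-head.

Q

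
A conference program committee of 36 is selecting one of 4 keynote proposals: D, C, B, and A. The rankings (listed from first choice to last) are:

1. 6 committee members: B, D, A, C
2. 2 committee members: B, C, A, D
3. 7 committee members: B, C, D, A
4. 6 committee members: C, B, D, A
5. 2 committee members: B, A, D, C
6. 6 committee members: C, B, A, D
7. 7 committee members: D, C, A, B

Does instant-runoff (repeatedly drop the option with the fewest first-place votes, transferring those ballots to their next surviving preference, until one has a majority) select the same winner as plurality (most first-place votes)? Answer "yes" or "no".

no

Instant-runoff — R1 D 7, C 12, B 17, A 0 (A out); R2 D 7, C 12, B 17 (D out); R3 C 19, B 17 (C winner). Winner: C.
Plurality — first-place votes: D 7, C 12, B 17, A 0. Winner: B.
The two methods disagree.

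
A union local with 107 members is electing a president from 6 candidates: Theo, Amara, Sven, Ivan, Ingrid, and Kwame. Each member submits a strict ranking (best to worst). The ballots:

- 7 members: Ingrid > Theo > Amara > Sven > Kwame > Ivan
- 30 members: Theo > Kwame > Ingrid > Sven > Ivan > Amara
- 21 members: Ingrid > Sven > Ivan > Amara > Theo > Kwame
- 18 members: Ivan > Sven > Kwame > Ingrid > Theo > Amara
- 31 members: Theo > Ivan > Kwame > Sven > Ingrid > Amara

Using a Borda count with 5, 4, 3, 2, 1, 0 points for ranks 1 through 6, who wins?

Theo

Theo: 7·4 + 30·5 + 21·1 + 18·1 + 31·5 = 372
Amara: 7·3 + 30·0 + 21·2 + 18·0 + 31·0 = 63
Sven: 7·2 + 30·2 + 21·4 + 18·4 + 31·2 = 292
Ivan: 7·0 + 30·1 + 21·3 + 18·5 + 31·4 = 307
Ingrid: 7·5 + 30·3 + 21·5 + 18·2 + 31·1 = 297
Kwame: 7·1 + 30·4 + 21·0 + 18·3 + 31·3 = 274
Theo has the highest Borda score (372).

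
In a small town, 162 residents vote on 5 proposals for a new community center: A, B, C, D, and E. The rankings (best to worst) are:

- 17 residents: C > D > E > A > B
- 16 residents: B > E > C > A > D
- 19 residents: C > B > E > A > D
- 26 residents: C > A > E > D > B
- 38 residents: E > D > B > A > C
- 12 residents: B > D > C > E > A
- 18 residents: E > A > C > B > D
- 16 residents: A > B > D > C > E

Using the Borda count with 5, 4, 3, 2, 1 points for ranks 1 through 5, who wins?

A: 17·2 + 16·2 + 19·2 + 26·4 + 38·2 + 12·1 + 18·4 + 16·5 = 448
B: 17·1 + 16·5 + 19·4 + 26·1 + 38·3 + 12·5 + 18·2 + 16·4 = 473
C: 17·5 + 16·3 + 19·5 + 26·5 + 38·1 + 12·3 + 18·3 + 16·2 = 518
D: 17·4 + 16·1 + 19·1 + 26·2 + 38·4 + 12·4 + 18·1 + 16·3 = 421
E: 17·3 + 16·4 + 19·3 + 26·3 + 38·5 + 12·2 + 18·5 + 16·1 = 570
E has the highest Borda score (570).

E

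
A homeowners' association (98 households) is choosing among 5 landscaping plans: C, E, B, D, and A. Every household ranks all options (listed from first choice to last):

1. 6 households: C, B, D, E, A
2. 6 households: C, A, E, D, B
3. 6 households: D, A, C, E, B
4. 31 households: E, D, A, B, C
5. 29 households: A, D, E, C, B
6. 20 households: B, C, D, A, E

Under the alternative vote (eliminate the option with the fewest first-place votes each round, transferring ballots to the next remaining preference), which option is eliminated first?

Round 1: C 12, E 31, B 20, D 6, A 29. Eliminate D.

D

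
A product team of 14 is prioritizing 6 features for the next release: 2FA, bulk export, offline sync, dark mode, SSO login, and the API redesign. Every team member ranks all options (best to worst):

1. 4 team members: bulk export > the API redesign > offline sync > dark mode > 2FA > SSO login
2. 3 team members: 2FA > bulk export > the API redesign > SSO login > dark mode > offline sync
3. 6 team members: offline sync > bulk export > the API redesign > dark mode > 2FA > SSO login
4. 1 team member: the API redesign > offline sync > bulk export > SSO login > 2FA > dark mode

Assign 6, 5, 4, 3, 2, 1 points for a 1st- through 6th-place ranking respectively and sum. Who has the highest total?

2FA: 4·2 + 3·6 + 6·2 + 1·2 = 40
bulk export: 4·6 + 3·5 + 6·5 + 1·4 = 73
offline sync: 4·4 + 3·1 + 6·6 + 1·5 = 60
dark mode: 4·3 + 3·2 + 6·3 + 1·1 = 37
SSO login: 4·1 + 3·3 + 6·1 + 1·3 = 22
the API redesign: 4·5 + 3·4 + 6·4 + 1·6 = 62
bulk export has the highest Borda score (73).

bulk export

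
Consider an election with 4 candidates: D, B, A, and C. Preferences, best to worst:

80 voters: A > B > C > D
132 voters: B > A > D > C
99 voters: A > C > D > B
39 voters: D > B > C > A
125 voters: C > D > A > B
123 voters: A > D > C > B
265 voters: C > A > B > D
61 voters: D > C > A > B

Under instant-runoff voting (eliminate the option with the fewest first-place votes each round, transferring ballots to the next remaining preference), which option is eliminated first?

D

Round 1: D 100, B 132, A 302, C 390. Eliminate D.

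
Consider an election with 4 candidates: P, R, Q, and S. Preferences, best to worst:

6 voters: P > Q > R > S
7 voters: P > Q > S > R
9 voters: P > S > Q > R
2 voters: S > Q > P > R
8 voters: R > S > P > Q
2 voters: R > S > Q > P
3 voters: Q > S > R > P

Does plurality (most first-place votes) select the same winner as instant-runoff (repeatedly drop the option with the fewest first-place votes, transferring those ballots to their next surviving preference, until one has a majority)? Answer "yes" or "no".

yes

Plurality — first-place votes: P 22, R 10, Q 3, S 2. Winner: P.
Instant-runoff — R1 P 22, R 10, Q 3, S 2 (P winner). Winner: P.
The two methods agree.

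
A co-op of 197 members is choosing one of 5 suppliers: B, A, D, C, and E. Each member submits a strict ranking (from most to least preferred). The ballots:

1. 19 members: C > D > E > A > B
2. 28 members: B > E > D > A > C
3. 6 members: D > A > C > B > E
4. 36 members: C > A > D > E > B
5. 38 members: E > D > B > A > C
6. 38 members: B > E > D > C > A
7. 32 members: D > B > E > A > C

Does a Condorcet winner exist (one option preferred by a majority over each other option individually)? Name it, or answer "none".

none

Checking pairwise contests:
D beats B 131–66.
B beats A 136–61.
E beats D 104–93.
B beats C 136–61.
B beats E 104–93.
Every option loses at least one head-to-head, so there is no Condorcet winner.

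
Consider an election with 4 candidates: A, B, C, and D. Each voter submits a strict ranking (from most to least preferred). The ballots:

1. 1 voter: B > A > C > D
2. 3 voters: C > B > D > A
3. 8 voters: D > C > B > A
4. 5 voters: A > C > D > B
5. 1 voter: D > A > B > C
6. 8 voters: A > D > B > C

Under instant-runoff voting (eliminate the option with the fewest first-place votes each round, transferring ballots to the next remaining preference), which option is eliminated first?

Round 1: A 13, B 1, C 3, D 9. Eliminate B.

B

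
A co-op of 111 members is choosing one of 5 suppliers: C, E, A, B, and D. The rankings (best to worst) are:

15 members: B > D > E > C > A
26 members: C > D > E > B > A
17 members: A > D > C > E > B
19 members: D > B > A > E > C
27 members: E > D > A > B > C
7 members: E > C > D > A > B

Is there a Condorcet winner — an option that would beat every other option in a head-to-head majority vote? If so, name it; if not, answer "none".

D vs C: 78–33 for D.
D vs E: 77–34 for D.
D vs A: 94–17 for D.
D vs B: 96–15 for D.
D beats every other option head-to-head.

D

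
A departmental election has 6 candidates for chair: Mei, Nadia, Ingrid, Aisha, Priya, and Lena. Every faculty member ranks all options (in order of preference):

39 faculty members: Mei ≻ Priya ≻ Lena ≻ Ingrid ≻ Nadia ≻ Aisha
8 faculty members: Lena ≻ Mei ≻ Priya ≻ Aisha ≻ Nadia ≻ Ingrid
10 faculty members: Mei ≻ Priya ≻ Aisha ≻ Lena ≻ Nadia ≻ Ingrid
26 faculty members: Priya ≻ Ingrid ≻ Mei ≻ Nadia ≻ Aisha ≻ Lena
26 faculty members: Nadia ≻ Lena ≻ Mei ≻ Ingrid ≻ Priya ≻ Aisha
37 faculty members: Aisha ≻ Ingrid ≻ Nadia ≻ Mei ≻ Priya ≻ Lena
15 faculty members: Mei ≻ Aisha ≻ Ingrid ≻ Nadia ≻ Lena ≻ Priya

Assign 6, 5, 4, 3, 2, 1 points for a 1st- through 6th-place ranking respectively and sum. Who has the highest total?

Mei: 39·6 + 8·5 + 10·6 + 26·4 + 26·4 + 37·3 + 15·6 = 743
Nadia: 39·2 + 8·2 + 10·2 + 26·3 + 26·6 + 37·4 + 15·3 = 541
Ingrid: 39·3 + 8·1 + 10·1 + 26·5 + 26·3 + 37·5 + 15·4 = 588
Aisha: 39·1 + 8·3 + 10·4 + 26·2 + 26·1 + 37·6 + 15·5 = 478
Priya: 39·5 + 8·4 + 10·5 + 26·6 + 26·2 + 37·2 + 15·1 = 574
Lena: 39·4 + 8·6 + 10·3 + 26·1 + 26·5 + 37·1 + 15·2 = 457
Mei has the highest Borda score (743).

Mei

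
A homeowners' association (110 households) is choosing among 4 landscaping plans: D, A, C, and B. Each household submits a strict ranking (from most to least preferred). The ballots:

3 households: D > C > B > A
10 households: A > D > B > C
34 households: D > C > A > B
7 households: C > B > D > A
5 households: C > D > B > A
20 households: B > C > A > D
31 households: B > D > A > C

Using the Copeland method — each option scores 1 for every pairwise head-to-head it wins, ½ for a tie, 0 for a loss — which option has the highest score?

D: beats A and C; loses to B → score 2.
A: loses to D, C, and B → score 0.
C: beats A; loses to D and B → score 1.
B: beats D, A, and C → score 3.
B has the best pairwise record.

B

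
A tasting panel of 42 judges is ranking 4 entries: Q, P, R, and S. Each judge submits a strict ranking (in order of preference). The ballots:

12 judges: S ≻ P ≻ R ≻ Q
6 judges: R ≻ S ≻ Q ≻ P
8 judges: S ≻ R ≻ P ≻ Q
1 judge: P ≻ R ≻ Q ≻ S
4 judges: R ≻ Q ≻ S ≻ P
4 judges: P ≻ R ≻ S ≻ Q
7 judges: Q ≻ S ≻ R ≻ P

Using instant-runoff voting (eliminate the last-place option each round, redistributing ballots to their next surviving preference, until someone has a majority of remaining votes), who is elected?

Round 1: Q 7, P 5, R 10, S 20. Eliminate P.
Round 2: Q 7, R 15, S 20. Eliminate Q.
Round 3: R 15, S 27. S has a majority.

S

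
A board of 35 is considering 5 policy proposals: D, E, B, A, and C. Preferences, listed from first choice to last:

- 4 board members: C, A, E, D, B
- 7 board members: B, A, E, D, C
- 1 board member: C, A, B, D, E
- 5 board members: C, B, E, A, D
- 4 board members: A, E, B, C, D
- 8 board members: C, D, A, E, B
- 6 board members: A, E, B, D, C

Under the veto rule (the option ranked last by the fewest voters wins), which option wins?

Last-place votes: D 9, E 1, B 12, A 0, C 13.
A is ranked last by the fewest voters, so A wins.

A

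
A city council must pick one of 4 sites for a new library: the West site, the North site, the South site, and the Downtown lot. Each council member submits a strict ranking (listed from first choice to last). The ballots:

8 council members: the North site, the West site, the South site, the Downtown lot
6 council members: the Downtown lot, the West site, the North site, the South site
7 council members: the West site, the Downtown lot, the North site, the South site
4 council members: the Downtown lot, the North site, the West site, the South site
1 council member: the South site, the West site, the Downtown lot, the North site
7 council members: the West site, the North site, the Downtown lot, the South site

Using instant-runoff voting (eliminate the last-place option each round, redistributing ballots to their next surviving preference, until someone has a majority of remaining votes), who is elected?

the West site

Round 1: the West site 14, the North site 8, the South site 1, the Downtown lot 10. Eliminate the South site.
Round 2: the West site 15, the North site 8, the Downtown lot 10. Eliminate the North site.
Round 3: the West site 23, the Downtown lot 10. The West site has a majority.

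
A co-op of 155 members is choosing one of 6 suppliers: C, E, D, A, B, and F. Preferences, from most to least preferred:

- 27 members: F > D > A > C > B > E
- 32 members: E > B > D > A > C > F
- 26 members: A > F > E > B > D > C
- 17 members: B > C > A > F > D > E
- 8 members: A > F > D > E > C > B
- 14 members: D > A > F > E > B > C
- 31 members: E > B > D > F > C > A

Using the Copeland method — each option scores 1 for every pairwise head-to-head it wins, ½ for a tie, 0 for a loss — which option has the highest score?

B

C: loses to E, D, A, B, and F → score 0.
E: beats C, D, and B; loses to A and F → score 3.
D: beats C and A; loses to E, B, and F → score 2.
A: beats C, E, and F; loses to D and B → score 3.
B: beats C, D, A, and F; loses to E → score 4.
F: beats C, E, and D; loses to A and B → score 3.
B has the best pairwise record.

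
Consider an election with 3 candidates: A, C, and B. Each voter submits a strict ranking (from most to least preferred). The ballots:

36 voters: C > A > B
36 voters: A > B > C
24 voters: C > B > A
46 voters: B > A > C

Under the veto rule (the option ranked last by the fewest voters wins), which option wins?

A

Last-place votes: A 24, C 82, B 36.
A is ranked last by the fewest voters, so A wins.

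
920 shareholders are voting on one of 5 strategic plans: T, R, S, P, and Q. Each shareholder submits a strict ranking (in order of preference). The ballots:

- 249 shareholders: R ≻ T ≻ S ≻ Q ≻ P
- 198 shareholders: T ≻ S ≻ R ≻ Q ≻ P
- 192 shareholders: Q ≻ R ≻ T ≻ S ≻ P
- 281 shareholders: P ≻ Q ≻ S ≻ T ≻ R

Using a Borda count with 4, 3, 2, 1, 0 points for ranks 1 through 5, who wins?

T: 249·3 + 198·4 + 192·2 + 281·1 = 2204
R: 249·4 + 198·2 + 192·3 + 281·0 = 1968
S: 249·2 + 198·3 + 192·1 + 281·2 = 1846
P: 249·0 + 198·0 + 192·0 + 281·4 = 1124
Q: 249·1 + 198·1 + 192·4 + 281·3 = 2058
T has the highest Borda score (2204).

T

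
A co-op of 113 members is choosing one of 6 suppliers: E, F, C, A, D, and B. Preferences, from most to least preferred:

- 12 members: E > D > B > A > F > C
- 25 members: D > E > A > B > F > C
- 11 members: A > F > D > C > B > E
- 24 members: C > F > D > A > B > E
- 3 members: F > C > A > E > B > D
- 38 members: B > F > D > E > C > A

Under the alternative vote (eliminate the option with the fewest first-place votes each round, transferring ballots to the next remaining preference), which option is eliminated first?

F

Round 1: E 12, F 3, C 24, A 11, D 25, B 38. Eliminate F.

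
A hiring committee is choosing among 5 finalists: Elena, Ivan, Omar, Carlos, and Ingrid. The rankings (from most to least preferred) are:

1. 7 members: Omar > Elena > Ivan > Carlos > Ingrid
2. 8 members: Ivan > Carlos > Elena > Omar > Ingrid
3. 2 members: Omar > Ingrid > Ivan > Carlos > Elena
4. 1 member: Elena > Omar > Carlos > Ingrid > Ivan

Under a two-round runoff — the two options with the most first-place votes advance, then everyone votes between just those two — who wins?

Omar

Round 1 first-place votes: Elena 1, Ivan 8, Omar 9, Carlos 0, Ingrid 0.
Omar and Ivan advance.
Runoff: Omar is preferred to Ivan by 10 voters; Ivan by 8.
Omar wins the runoff.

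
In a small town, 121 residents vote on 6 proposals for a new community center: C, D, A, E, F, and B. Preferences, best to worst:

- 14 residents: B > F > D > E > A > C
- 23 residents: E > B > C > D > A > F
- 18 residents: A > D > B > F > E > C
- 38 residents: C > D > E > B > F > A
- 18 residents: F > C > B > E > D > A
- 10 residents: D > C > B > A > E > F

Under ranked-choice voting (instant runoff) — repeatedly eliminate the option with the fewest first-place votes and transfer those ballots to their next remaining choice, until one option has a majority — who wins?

Round 1: C 38, D 10, A 18, E 23, F 18, B 14. Eliminate D.
Round 2: C 48, A 18, E 23, F 18, B 14. Eliminate B.
Round 3: C 48, A 18, E 23, F 32. Eliminate A.
Round 4: C 48, E 23, F 50. Eliminate E.
Round 5: C 71, F 50. C has a majority.

C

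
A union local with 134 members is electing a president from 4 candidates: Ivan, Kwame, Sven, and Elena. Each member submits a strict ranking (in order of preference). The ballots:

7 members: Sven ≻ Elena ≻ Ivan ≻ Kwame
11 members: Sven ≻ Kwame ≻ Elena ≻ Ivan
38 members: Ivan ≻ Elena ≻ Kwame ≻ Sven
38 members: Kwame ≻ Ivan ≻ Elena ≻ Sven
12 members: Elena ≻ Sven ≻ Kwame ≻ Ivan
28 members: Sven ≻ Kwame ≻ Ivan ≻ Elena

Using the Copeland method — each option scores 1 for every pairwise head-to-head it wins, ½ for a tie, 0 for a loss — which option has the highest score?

Kwame

Ivan: beats Sven and Elena; loses to Kwame → score 2.
Kwame: beats Ivan, Sven, and Elena → score 3.
Sven: loses to Ivan, Kwame, and Elena → score 0.
Elena: beats Sven; loses to Ivan and Kwame → score 1.
Kwame has the best pairwise record.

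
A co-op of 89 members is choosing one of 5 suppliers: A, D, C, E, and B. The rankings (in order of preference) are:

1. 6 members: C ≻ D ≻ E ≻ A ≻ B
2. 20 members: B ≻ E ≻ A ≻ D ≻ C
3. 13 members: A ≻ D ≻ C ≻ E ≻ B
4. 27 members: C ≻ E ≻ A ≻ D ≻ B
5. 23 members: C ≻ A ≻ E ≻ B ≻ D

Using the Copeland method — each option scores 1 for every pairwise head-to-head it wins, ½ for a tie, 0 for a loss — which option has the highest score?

A: beats D and B; loses to C and E → score 2.
D: beats B; loses to A, C, and E → score 1.
C: beats A, D, E, and B → score 4.
E: beats A, D, and B; loses to C → score 3.
B: loses to A, D, C, and E → score 0.
C has the best pairwise record.

C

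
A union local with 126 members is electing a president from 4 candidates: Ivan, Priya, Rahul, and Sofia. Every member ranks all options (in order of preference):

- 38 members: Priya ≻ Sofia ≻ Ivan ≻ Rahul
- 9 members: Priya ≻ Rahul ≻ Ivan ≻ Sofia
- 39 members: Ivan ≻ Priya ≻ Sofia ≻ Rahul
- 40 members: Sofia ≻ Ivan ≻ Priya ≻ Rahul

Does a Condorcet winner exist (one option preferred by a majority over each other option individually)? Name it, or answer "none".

Checking pairwise contests:
Sofia beats Ivan 78–48.
Ivan beats Priya 79–47.
Ivan beats Rahul 117–9.
Priya beats Sofia 86–40.
Every option loses at least one head-to-head, so there is no Condorcet winner.

none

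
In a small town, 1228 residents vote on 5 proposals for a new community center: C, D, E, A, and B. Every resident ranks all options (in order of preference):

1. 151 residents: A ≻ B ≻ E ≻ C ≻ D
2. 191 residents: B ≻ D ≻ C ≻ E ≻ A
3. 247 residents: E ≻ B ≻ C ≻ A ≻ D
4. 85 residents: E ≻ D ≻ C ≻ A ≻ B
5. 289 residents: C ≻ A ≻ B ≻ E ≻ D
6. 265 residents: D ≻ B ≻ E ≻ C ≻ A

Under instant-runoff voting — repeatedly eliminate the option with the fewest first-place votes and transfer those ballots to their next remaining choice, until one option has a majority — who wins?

Round 1: C 289, D 265, E 332, A 151, B 191. Eliminate A.
Round 2: C 289, D 265, E 332, B 342. Eliminate D.
Round 3: C 289, E 332, B 607. Eliminate C.
Round 4: E 332, B 896. B has a majority.

B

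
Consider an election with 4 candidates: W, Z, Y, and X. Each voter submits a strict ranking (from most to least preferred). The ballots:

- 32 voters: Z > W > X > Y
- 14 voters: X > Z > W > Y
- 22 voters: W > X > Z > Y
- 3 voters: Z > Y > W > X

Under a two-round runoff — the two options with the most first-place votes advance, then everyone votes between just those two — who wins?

Z

Round 1 first-place votes: W 22, Z 35, Y 0, X 14.
Z and W advance.
Runoff: Z is preferred to W by 49 voters; W by 22.
Z wins the runoff.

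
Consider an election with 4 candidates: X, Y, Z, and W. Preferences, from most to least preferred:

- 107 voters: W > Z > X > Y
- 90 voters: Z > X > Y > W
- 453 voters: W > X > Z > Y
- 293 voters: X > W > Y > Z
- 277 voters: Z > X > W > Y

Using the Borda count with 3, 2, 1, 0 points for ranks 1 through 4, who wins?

X

X: 107·1 + 90·2 + 453·2 + 293·3 + 277·2 = 2626
Y: 107·0 + 90·1 + 453·0 + 293·1 + 277·0 = 383
Z: 107·2 + 90·3 + 453·1 + 293·0 + 277·3 = 1768
W: 107·3 + 90·0 + 453·3 + 293·2 + 277·1 = 2543
X has the highest Borda score (2626).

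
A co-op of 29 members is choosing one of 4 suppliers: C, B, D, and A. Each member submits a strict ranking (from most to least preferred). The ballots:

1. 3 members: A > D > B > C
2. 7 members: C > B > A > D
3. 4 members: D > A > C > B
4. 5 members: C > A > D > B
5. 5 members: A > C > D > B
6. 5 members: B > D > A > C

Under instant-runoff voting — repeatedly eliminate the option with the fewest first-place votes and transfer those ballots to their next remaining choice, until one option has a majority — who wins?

Round 1: C 12, B 5, D 4, A 8. Eliminate D.
Round 2: C 12, B 5, A 12. Eliminate B.
Round 3: C 12, A 17. A has a majority.

A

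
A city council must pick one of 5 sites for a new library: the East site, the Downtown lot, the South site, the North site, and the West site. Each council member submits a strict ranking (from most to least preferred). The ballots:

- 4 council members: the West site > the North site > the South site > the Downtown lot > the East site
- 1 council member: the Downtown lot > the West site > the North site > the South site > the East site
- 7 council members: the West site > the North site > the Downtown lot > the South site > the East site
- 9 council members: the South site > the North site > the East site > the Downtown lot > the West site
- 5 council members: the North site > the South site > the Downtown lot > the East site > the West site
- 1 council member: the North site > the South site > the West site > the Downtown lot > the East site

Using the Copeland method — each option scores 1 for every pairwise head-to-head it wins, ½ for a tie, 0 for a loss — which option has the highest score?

the East site: beats the West site; loses to the Downtown lot, the South site, and the North site → score 1.
the Downtown lot: beats the East site and the West site; loses to the South site and the North site → score 2.
the South site: beats the East site, the Downtown lot, and the West site; loses to the North site → score 3.
the North site: beats the East site, the Downtown lot, the South site, and the West site → score 4.
the West site: loses to the East site, the Downtown lot, the South site, and the North site → score 0.
the North site has the best pairwise record.

the North site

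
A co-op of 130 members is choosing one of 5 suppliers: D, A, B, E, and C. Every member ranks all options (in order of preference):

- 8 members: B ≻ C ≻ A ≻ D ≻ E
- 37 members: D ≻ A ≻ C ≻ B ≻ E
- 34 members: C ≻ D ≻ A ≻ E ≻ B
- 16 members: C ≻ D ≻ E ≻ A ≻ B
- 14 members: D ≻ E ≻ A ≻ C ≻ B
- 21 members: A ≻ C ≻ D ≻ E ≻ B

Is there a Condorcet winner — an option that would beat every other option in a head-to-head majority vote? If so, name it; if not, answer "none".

none

Checking pairwise contests:
C beats D 79–51.
D beats A 101–29.
D beats B 122–8.
D beats E 130–0.
A beats C 72–58.
Every option loses at least one head-to-head, so there is no Condorcet winner.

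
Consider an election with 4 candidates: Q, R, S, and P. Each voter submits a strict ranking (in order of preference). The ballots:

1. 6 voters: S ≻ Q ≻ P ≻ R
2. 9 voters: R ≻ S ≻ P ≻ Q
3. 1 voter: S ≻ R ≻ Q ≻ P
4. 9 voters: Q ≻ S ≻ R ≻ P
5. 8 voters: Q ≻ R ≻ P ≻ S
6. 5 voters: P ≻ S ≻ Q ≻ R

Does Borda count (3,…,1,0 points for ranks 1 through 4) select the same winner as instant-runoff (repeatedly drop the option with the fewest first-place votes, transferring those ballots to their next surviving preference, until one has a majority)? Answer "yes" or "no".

Borda — scores: Q 69, R 54, S 67, P 38. Winner: Q.
Instant-runoff — R1 Q 17, R 9, S 7, P 5 (P out); R2 Q 17, R 9, S 12 (R out); R3 Q 17, S 21 (S winner). Winner: S.
The two methods disagree.

no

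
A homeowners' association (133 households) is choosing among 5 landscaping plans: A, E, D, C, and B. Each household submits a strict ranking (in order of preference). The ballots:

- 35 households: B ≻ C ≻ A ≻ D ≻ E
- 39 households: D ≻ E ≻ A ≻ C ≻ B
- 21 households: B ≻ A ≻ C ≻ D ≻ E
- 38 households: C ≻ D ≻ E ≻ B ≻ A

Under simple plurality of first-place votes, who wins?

First-place votes: A 0, E 0, D 39, C 38, B 56.
B has the most first-place votes.

B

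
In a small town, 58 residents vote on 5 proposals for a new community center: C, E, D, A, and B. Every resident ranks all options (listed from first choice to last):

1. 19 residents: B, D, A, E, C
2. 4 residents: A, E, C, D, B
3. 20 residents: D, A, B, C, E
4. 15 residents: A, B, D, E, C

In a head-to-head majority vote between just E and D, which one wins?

Voters preferring E to D: 4; preferring D to E: 54.
D wins the head-to-head.

D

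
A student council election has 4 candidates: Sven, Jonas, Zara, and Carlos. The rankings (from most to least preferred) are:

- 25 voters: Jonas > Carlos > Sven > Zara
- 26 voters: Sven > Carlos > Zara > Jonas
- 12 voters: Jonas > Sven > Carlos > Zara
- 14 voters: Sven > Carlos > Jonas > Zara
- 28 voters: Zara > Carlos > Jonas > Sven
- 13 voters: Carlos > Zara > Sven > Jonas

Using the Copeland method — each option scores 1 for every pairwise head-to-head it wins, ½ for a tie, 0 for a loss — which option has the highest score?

Sven: beats Zara; loses to Jonas and Carlos → score 1.
Jonas: beats Sven; loses to Zara and Carlos → score 1.
Zara: beats Jonas; loses to Sven and Carlos → score 1.
Carlos: beats Sven, Jonas, and Zara → score 3.
Carlos has the best pairwise record.

Carlos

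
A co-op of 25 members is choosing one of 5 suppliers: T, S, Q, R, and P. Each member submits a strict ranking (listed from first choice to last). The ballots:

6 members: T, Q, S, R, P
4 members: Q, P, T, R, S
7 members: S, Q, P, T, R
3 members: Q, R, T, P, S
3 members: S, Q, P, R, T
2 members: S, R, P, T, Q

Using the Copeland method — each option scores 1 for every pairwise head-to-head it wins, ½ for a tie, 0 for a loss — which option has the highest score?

T: beats S and R; loses to Q and P → score 2.
S: beats R and P; loses to T and Q → score 2.
Q: beats T, S, R, and P → score 4.
R: loses to T, S, Q, and P → score 0.
P: beats T and R; loses to S and Q → score 2.
Q has the best pairwise record.

Q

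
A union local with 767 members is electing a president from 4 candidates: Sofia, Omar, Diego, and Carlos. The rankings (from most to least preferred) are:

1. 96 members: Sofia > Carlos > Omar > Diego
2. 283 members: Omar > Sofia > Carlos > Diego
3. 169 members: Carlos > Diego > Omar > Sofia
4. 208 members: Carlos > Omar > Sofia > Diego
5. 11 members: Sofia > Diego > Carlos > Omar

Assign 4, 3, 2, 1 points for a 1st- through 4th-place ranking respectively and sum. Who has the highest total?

Carlos

Sofia: 96·4 + 283·3 + 169·1 + 208·2 + 11·4 = 1862
Omar: 96·2 + 283·4 + 169·2 + 208·3 + 11·1 = 2297
Diego: 96·1 + 283·1 + 169·3 + 208·1 + 11·3 = 1127
Carlos: 96·3 + 283·2 + 169·4 + 208·4 + 11·2 = 2384
Carlos has the highest Borda score (2384).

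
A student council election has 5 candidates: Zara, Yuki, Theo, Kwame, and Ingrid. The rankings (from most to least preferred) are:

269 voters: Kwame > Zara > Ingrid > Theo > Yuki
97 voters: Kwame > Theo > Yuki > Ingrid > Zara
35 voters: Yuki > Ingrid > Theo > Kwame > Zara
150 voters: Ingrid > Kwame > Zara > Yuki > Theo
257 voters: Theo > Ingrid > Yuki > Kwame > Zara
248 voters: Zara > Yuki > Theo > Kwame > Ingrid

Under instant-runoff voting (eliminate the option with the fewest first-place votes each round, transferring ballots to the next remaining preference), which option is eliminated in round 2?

Ingrid

Round 1: Zara 248, Yuki 35, Theo 257, Kwame 366, Ingrid 150. Eliminate Yuki.
Round 2: Zara 248, Theo 257, Kwame 366, Ingrid 185. Eliminate Ingrid.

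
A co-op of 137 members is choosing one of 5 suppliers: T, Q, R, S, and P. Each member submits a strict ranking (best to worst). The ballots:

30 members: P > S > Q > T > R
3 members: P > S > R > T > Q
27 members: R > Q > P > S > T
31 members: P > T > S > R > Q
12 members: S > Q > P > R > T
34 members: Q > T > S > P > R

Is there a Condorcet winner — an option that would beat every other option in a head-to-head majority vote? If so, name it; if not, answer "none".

none

Checking pairwise contests:
Q beats T 103–34.
S beats Q 76–61.
T beats R 95–42.
P beats S 91–46.
Q beats P 73–64.
Every option loses at least one head-to-head, so there is no Condorcet winner.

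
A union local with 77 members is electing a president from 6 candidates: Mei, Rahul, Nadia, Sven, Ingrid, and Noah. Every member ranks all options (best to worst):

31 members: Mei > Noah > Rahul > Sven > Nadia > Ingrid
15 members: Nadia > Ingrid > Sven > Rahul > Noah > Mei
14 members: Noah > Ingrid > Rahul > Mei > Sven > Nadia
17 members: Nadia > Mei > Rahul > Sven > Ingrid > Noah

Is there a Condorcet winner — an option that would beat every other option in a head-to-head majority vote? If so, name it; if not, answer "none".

Mei

Mei vs Rahul: 48–29 for Mei.
Mei vs Nadia: 45–32 for Mei.
Mei vs Sven: 62–15 for Mei.
Mei vs Ingrid: 48–29 for Mei.
Mei vs Noah: 48–29 for Mei.
Mei beats every other option head-to-head.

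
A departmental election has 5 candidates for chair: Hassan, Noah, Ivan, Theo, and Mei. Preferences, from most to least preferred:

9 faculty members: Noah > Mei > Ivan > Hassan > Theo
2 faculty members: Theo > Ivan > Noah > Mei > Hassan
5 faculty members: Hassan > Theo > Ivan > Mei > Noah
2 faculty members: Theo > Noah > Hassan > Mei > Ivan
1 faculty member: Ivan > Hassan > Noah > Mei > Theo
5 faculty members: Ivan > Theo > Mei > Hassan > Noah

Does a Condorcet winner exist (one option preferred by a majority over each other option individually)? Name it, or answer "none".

Ivan vs Hassan: 17–7 for Ivan.
Ivan vs Noah: 13–11 for Ivan.
Ivan vs Theo: 15–9 for Ivan.
Ivan vs Mei: 13–11 for Ivan.
Ivan beats every other option head-to-head.

Ivan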